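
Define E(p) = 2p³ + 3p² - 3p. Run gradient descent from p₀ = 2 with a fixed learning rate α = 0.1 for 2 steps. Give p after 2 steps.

-1.234

E′(p) = 6p² + 6p - 3
p₁ = 2 − 0.1·33 = -1.3
p₂ = -1.3 − 0.1·(-0.66) = -1.234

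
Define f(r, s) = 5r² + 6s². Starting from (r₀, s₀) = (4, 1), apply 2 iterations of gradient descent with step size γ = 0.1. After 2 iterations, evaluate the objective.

∇f = (10r, 12s)
(r₁, s₁) = (4, 1) − 0.1·(40, 12) = (0, -0.2)
(r₂, s₂) = (0, -0.2) − 0.1·(0, -2.4) = (0, 0.04)
f(0, 0.04) = 0.0096

0.0096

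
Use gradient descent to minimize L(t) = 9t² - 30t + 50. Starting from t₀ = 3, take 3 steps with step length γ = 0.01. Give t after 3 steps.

L′(t) = 18t - 30
t₁ = 3 − 0.01·24 = 2.76
t₂ = 2.76 − 0.01·19.68 = 2.5632
t₃ = 2.5632 − 0.01·16.1376 = 2.401824

2.401824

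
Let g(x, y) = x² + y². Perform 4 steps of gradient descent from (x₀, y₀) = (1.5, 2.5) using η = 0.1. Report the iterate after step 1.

(1.2, 2)

∇g = (2x, 2y)
Step 1: at (1.5, 2.5), ∇g = (3, 5) → (1.5, 2.5) − 0.1·(3, 5) = (1.2, 2)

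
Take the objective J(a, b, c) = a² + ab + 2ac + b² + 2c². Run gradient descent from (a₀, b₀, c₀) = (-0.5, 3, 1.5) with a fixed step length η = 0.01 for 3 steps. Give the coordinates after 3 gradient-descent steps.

(-0.642477, 2.8397425, 1.358829)

∇J = (2a + b + 2c, a + 2b, 2a + 4c)
(a₁, b₁, c₁) = (-0.5, 3, 1.5) − 0.01·(5, 5.5, 5) = (-0.55, 2.945, 1.45)
(a₂, b₂, c₂) = (-0.55, 2.945, 1.45) − 0.01·(4.745, 5.34, 4.7) = (-0.59745, 2.8916, 1.403)
(a₃, b₃, c₃) = (-0.59745, 2.8916, 1.403) − 0.01·(4.5027, 5.18575, 4.4171) = (-0.642477, 2.8397425, 1.358829)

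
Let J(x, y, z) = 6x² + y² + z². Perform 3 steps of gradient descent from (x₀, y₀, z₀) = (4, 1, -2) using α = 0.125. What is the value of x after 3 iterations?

-0.5

∇J = (12x, 2y, 2z)
(x₁, y₁, z₁) = (4, 1, -2) − 0.125·(48, 2, -4) = (-2, 0.75, -1.5)
(x₂, y₂, z₂) = (-2, 0.75, -1.5) − 0.125·(-24, 1.5, -3) = (1, 0.5625, -1.125)
(x₃, y₃, z₃) = (1, 0.5625, -1.125) − 0.125·(12, 1.125, -2.25) = (-0.5, 0.421875, -0.84375)
x = -0.5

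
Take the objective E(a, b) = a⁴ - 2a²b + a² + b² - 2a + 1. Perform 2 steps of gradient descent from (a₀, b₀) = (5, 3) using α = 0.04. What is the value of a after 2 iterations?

323.42398208

∇E = (4a³ - 4ab + 2a - 2, -2a² + 2b)
(a₁, b₁) = (5, 3) − 0.04·(448, -44) = (-12.92, 4.76)
(a₂, b₂) = (-12.92, 4.76) − 0.04·(-8408.599552, -324.3328) = (323.42398208, 17.733312)
a = 323.42398208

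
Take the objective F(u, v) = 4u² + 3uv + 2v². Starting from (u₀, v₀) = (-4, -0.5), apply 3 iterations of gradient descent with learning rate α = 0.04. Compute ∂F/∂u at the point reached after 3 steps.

∇F = (8u + 3v, 3u + 4v)
Step 1: at (-4, -0.5), ∇F = (-33.5, -14) → (-4, -0.5) − 0.04·(-33.5, -14) = (-2.66, 0.06)
Step 2: at (-2.66, 0.06), ∇F = (-21.1, -7.74) → (-2.66, 0.06) − 0.04·(-21.1, -7.74) = (-1.816, 0.3696)
Step 3: at (-1.816, 0.3696), ∇F = (-13.4192, -3.9696) → (-1.816, 0.3696) − 0.04·(-13.4192, -3.9696) = (-1.279232, 0.528384)
∂F/∂u at (-1.279232, 0.528384) = -8.648704

-8.648704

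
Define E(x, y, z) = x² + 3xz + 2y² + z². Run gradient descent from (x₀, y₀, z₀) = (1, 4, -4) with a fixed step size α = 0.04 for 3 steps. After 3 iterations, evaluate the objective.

6.282413146112

∇E = (2x + 3z, 4y, 3x + 2z)
(x₁, y₁, z₁) = (1, 4, -4) − 0.04·(-10, 16, -5) = (1.4, 3.36, -3.8)
(x₂, y₂, z₂) = (1.4, 3.36, -3.8) − 0.04·(-8.6, 13.44, -3.4) = (1.744, 2.8224, -3.664)
(x₃, y₃, z₃) = (1.744, 2.8224, -3.664) − 0.04·(-7.504, 11.2896, -2.096) = (2.04416, 2.370816, -3.58016)
E(2.04416, 2.370816, -3.58016) = 6.282413146112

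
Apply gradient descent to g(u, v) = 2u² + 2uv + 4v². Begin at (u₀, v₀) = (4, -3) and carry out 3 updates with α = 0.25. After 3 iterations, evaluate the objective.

21.03125

∇g = (4u + 2v, 2u + 8v)
Step 1: at (4, -3), ∇g = (10, -16) → (4, -3) − 0.25·(10, -16) = (1.5, 1)
Step 2: at (1.5, 1), ∇g = (8, 11) → (1.5, 1) − 0.25·(8, 11) = (-0.5, -1.75)
Step 3: at (-0.5, -1.75), ∇g = (-5.5, -15) → (-0.5, -1.75) − 0.25·(-5.5, -15) = (0.875, 2)
g(0.875, 2) = 21.03125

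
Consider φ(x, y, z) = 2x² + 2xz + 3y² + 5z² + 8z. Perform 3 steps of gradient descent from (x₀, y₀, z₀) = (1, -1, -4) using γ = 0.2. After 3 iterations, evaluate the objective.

∇φ = (4x + 2z, 6y, 2x + 10z + 8)
Step 1: at (1, -1, -4), ∇φ = (-4, -6, -30) → (1, -1, -4) − 0.2·(-4, -6, -30) = (1.8, 0.2, 2)
Step 2: at (1.8, 0.2, 2), ∇φ = (11.2, 1.2, 31.6) → (1.8, 0.2, 2) − 0.2·(11.2, 1.2, 31.6) = (-0.44, -0.04, -4.32)
Step 3: at (-0.44, -0.04, -4.32), ∇φ = (-10.4, -0.24, -36.08) → (-0.44, -0.04, -4.32) − 0.2·(-10.4, -0.24, -36.08) = (1.64, 0.008, 2.896)
φ(1.64, 0.008, 2.896) = 79.980352

79.980352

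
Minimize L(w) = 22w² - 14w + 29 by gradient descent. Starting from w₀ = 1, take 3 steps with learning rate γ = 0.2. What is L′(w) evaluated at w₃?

-14236.56

L′(w) = 44w - 14
Step 1: L′(1) = 30; w₁ = 1 − 0.2·30 = -5
Step 2: L′(-5) = -234; w₂ = -5 − 0.2·(-234) = 41.8
Step 3: L′(41.8) = 1825.2; w₃ = 41.8 − 0.2·1825.2 = -323.24
L′(w) at (-323.24) = -14236.56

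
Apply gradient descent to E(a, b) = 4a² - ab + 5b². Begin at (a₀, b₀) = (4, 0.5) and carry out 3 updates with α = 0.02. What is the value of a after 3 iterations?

2.394964

∇E = (8a - b, -a + 10b)
Step 1: at (4, 0.5), ∇E = (31.5, 1) → (4, 0.5) − 0.02·(31.5, 1) = (3.37, 0.48)
Step 2: at (3.37, 0.48), ∇E = (26.48, 1.43) → (3.37, 0.48) − 0.02·(26.48, 1.43) = (2.8404, 0.4514)
Step 3: at (2.8404, 0.4514), ∇E = (22.2718, 1.6736) → (2.8404, 0.4514) − 0.02·(22.2718, 1.6736) = (2.394964, 0.417928)
a = 2.394964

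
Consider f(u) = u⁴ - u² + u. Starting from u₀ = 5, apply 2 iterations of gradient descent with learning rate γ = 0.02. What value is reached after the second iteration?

f′(u) = 4u³ - 2u + 1
Step 1: f′(5) = 491; u₁ = 5 − 0.02·491 = -4.82
Step 2: f′(-4.82) = -437.280672; u₂ = -4.82 − 0.02·(-437.280672) = 3.92561344

3.92561344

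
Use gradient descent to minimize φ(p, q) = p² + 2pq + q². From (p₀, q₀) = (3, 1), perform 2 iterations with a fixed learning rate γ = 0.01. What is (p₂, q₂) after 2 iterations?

(2.8432, 0.8432)

∇φ = (2p + 2q, 2p + 2q)
Step 1: at (3, 1), ∇φ = (8, 8) → (3, 1) − 0.01·(8, 8) = (2.92, 0.92)
Step 2: at (2.92, 0.92), ∇φ = (7.68, 7.68) → (2.92, 0.92) − 0.01·(7.68, 7.68) = (2.8432, 0.8432)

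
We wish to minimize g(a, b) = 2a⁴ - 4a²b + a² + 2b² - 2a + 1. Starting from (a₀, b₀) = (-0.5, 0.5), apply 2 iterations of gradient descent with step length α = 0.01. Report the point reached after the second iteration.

∇g = (8a³ - 8ab + 2a - 2, -4a² + 4b)
Step 1: at (-0.5, 0.5), ∇g = (-2, 1) → (-0.5, 0.5) − 0.01·(-2, 1) = (-0.48, 0.49)
Step 2: at (-0.48, 0.49), ∇g = (-1.963136, 1.0384) → (-0.48, 0.49) − 0.01·(-1.963136, 1.0384) = (-0.46036864, 0.479616)

(-0.46036864, 0.479616)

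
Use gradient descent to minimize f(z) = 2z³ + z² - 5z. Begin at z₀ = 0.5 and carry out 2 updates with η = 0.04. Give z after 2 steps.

0.6656

f′(z) = 6z² + 2z - 5
z₁ = 0.5 − 0.04·(-2.5) = 0.6
z₂ = 0.6 − 0.04·(-1.64) = 0.6656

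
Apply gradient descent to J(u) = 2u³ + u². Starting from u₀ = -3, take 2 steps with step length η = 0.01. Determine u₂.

-4.137024

J′(u) = 6u² + 2u
Step 1: J′(-3) = 48; u₁ = -3 − 0.01·48 = -3.48
Step 2: J′(-3.48) = 65.7024; u₂ = -3.48 − 0.01·65.7024 = -4.137024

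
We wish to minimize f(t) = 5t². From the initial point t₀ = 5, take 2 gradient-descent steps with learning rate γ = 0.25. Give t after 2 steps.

11.25

f′(t) = 10t
t₁ = 5 − 0.25·50 = -7.5
t₂ = -7.5 − 0.25·(-75) = 11.25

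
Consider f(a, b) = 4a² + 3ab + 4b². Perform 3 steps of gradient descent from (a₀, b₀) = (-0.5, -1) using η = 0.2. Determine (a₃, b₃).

(1.296, 1.296)

∇f = (8a + 3b, 3a + 8b)
(a₁, b₁) = (-0.5, -1) − 0.2·(-7, -9.5) = (0.9, 0.9)
(a₂, b₂) = (0.9, 0.9) − 0.2·(9.9, 9.9) = (-1.08, -1.08)
(a₃, b₃) = (-1.08, -1.08) − 0.2·(-11.88, -11.88) = (1.296, 1.296)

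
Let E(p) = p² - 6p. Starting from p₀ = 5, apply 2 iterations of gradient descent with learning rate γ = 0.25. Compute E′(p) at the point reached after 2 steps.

1

E′(p) = 2p - 6
p₁ = 5 − 0.25·4 = 4
p₂ = 4 − 0.25·2 = 3.5
E′(p) at (3.5) = 1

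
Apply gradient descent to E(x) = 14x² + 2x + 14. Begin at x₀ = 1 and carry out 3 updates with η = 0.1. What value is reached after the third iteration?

E′(x) = 28x + 2
x₁ = 1 − 0.1·30 = -2
x₂ = -2 − 0.1·(-54) = 3.4
x₃ = 3.4 − 0.1·97.2 = -6.32

-6.32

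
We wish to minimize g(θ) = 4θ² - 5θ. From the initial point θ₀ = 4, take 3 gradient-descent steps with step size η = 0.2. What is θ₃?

-0.104

g′(θ) = 8θ - 5
Step 1: g′(4) = 27; θ₁ = 4 − 0.2·27 = -1.4
Step 2: g′(-1.4) = -16.2; θ₂ = -1.4 − 0.2·(-16.2) = 1.84
Step 3: g′(1.84) = 9.72; θ₃ = 1.84 − 0.2·9.72 = -0.104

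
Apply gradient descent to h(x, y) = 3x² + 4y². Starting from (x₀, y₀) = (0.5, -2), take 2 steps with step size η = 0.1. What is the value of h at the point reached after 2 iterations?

∇h = (6x, 8y)
Step 1: at (0.5, -2), ∇h = (3, -16) → (0.5, -2) − 0.1·(3, -16) = (0.2, -0.4)
Step 2: at (0.2, -0.4), ∇h = (1.2, -3.2) → (0.2, -0.4) − 0.1·(1.2, -3.2) = (0.08, -0.08)
h(0.08, -0.08) = 0.0448

0.0448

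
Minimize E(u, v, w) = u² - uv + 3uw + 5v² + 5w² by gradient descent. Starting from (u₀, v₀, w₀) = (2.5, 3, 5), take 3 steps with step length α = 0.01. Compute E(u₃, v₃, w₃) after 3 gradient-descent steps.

105.775609518554

∇E = (2u - v + 3w, -u + 10v, 3u + 10w)
(u₁, v₁, w₁) = (2.5, 3, 5) − 0.01·(17, 27.5, 57.5) = (2.33, 2.725, 4.425)
(u₂, v₂, w₂) = (2.33, 2.725, 4.425) − 0.01·(15.21, 24.92, 51.24) = (2.1779, 2.4758, 3.9126)
(u₃, v₃, w₃) = (2.1779, 2.4758, 3.9126) − 0.01·(13.6178, 22.5801, 45.6597) = (2.041722, 2.249999, 3.456003)
E(2.041722, 2.249999, 3.456003) = 105.775609518554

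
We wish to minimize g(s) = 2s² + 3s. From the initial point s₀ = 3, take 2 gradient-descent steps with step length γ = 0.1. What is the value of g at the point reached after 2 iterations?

g′(s) = 4s + 3
Step 1: g′(3) = 15; s₁ = 3 − 0.1·15 = 1.5
Step 2: g′(1.5) = 9; s₂ = 1.5 − 0.1·9 = 0.6
g(0.6) = 2.52

2.52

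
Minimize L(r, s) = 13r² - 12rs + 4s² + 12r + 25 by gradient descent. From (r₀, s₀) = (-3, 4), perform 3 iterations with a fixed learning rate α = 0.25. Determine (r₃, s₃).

(1267.875, -636.25)

∇L = (26r - 12s + 12, -12r + 8s)
Step 1: at (-3, 4), ∇L = (-114, 68) → (-3, 4) − 0.25·(-114, 68) = (25.5, -13)
Step 2: at (25.5, -13), ∇L = (831, -410) → (25.5, -13) − 0.25·(831, -410) = (-182.25, 89.5)
Step 3: at (-182.25, 89.5), ∇L = (-5800.5, 2903) → (-182.25, 89.5) − 0.25·(-5800.5, 2903) = (1267.875, -636.25)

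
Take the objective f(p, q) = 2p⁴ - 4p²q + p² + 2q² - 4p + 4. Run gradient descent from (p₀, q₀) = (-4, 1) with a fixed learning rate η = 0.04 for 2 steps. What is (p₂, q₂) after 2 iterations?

(-1201.99373824, 42.193984)

∇f = (8p³ - 8pq + 2p - 4, -4p² + 4q)
(p₁, q₁) = (-4, 1) − 0.04·(-492, -60) = (15.68, 3.4)
(p₂, q₂) = (15.68, 3.4) − 0.04·(30441.843456, -969.8496) = (-1201.99373824, 42.193984)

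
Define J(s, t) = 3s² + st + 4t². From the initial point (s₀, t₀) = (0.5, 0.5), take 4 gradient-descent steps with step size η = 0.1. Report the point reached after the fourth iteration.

(0.00965, -0.00355)

∇J = (6s + t, s + 8t)
Step 1: at (0.5, 0.5), ∇J = (3.5, 4.5) → (0.5, 0.5) − 0.1·(3.5, 4.5) = (0.15, 0.05)
Step 2: at (0.15, 0.05), ∇J = (0.95, 0.55) → (0.15, 0.05) − 0.1·(0.95, 0.55) = (0.055, -0.005)
Step 3: at (0.055, -0.005), ∇J = (0.325, 0.015) → (0.055, -0.005) − 0.1·(0.325, 0.015) = (0.0225, -0.0065)
Step 4: at (0.0225, -0.0065), ∇J = (0.1285, -0.0295) → (0.0225, -0.0065) − 0.1·(0.1285, -0.0295) = (0.00965, -0.00355)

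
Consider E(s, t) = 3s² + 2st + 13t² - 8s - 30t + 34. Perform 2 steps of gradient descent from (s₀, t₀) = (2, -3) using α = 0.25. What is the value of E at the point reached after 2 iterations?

∇E = (6s + 2t - 8, 2s + 26t - 30)
Step 1: at (2, -3), ∇E = (-2, -104) → (2, -3) − 0.25·(-2, -104) = (2.5, 23)
Step 2: at (2.5, 23), ∇E = (53, 573) → (2.5, 23) − 0.25·(53, 573) = (-10.75, -120.25)
E(-10.75, -120.25) = 194640.375

194640.375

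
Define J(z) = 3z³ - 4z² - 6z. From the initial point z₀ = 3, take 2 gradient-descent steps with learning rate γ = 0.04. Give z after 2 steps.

J′(z) = 9z² - 8z - 6
z₁ = 3 − 0.04·51 = 0.96
z₂ = 0.96 − 0.04·(-5.3856) = 1.175424

1.175424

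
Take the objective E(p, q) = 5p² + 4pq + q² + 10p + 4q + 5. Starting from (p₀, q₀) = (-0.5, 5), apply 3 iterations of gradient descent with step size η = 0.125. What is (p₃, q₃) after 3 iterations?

∇E = (10p + 4q + 10, 4p + 2q + 4)
Step 1: at (-0.5, 5), ∇E = (25, 12) → (-0.5, 5) − 0.125·(25, 12) = (-3.625, 3.5)
Step 2: at (-3.625, 3.5), ∇E = (-12.25, -3.5) → (-3.625, 3.5) − 0.125·(-12.25, -3.5) = (-2.09375, 3.9375)
Step 3: at (-2.09375, 3.9375), ∇E = (4.8125, 3.5) → (-2.09375, 3.9375) − 0.125·(4.8125, 3.5) = (-2.6953125, 3.5)

(-2.6953125, 3.5)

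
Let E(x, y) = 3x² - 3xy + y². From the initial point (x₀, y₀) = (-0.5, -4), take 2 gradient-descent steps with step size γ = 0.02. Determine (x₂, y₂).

(-0.8306, -3.756)

∇E = (6x - 3y, -3x + 2y)
Step 1: at (-0.5, -4), ∇E = (9, -6.5) → (-0.5, -4) − 0.02·(9, -6.5) = (-0.68, -3.87)
Step 2: at (-0.68, -3.87), ∇E = (7.53, -5.7) → (-0.68, -3.87) − 0.02·(7.53, -5.7) = (-0.8306, -3.756)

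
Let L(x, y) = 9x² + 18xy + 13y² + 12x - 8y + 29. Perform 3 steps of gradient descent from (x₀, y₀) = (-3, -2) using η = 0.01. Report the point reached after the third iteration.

∇L = (18x + 18y + 12, 18x + 26y - 8)
Step 1: at (-3, -2), ∇L = (-78, -114) → (-3, -2) − 0.01·(-78, -114) = (-2.22, -0.86)
Step 2: at (-2.22, -0.86), ∇L = (-43.44, -70.32) → (-2.22, -0.86) − 0.01·(-43.44, -70.32) = (-1.7856, -0.1568)
Step 3: at (-1.7856, -0.1568), ∇L = (-22.9632, -44.2176) → (-1.7856, -0.1568) − 0.01·(-22.9632, -44.2176) = (-1.555968, 0.285376)

(-1.555968, 0.285376)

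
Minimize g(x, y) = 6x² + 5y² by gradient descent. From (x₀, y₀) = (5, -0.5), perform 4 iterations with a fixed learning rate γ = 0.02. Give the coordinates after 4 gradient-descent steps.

∇g = (12x, 10y)
(x₁, y₁) = (5, -0.5) − 0.02·(60, -5) = (3.8, -0.4)
(x₂, y₂) = (3.8, -0.4) − 0.02·(45.6, -4) = (2.888, -0.32)
(x₃, y₃) = (2.888, -0.32) − 0.02·(34.656, -3.2) = (2.19488, -0.256)
(x₄, y₄) = (2.19488, -0.256) − 0.02·(26.33856, -2.56) = (1.6681088, -0.2048)

(1.6681088, -0.2048)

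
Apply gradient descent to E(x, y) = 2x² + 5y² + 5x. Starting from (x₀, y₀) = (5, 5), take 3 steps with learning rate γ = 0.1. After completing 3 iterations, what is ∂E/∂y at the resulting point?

0

∇E = (4x + 5, 10y)
Step 1: at (5, 5), ∇E = (25, 50) → (5, 5) − 0.1·(25, 50) = (2.5, 0)
Step 2: at (2.5, 0), ∇E = (15, 0) → (2.5, 0) − 0.1·(15, 0) = (1, 0)
Step 3: at (1, 0), ∇E = (9, 0) → (1, 0) − 0.1·(9, 0) = (0.1, 0)
∂E/∂y at (0.1, 0) = 0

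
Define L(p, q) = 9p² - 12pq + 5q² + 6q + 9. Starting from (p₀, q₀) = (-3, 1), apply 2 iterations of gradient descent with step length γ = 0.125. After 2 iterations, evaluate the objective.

3906.81640625

∇L = (18p - 12q, -12p + 10q + 6)
(p₁, q₁) = (-3, 1) − 0.125·(-66, 52) = (5.25, -5.5)
(p₂, q₂) = (5.25, -5.5) − 0.125·(160.5, -112) = (-14.8125, 8.5)
L(-14.8125, 8.5) = 3906.81640625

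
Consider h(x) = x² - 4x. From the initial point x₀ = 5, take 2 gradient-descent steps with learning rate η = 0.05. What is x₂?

4.43

h′(x) = 2x - 4
Step 1: h′(5) = 6; x₁ = 5 − 0.05·6 = 4.7
Step 2: h′(4.7) = 5.4; x₂ = 4.7 − 0.05·5.4 = 4.43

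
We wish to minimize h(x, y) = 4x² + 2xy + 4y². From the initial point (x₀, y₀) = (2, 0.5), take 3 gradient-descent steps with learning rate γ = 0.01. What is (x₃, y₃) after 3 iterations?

(1.534188, 0.288312)

∇h = (8x + 2y, 2x + 8y)
Step 1: at (2, 0.5), ∇h = (17, 8) → (2, 0.5) − 0.01·(17, 8) = (1.83, 0.42)
Step 2: at (1.83, 0.42), ∇h = (15.48, 7.02) → (1.83, 0.42) − 0.01·(15.48, 7.02) = (1.6752, 0.3498)
Step 3: at (1.6752, 0.3498), ∇h = (14.1012, 6.1488) → (1.6752, 0.3498) − 0.01·(14.1012, 6.1488) = (1.534188, 0.288312)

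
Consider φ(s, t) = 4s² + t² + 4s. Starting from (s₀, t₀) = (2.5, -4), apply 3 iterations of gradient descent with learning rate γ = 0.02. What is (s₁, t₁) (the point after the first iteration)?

∇φ = (8s + 4, 2t)
Step 1: at (2.5, -4), ∇φ = (24, -8) → (2.5, -4) − 0.02·(24, -8) = (2.02, -3.84)

(2.02, -3.84)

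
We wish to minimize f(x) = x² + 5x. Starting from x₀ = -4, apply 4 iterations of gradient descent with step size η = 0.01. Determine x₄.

-3.88355224

f′(x) = 2x + 5
Step 1: f′(-4) = -3; x₁ = -4 − 0.01·(-3) = -3.97
Step 2: f′(-3.97) = -2.94; x₂ = -3.97 − 0.01·(-2.94) = -3.9406
Step 3: f′(-3.9406) = -2.8812; x₃ = -3.9406 − 0.01·(-2.8812) = -3.911788
Step 4: f′(-3.911788) = -2.823576; x₄ = -3.911788 − 0.01·(-2.823576) = -3.88355224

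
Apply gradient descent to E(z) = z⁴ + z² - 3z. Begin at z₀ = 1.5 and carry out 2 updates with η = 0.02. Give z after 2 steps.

E′(z) = 4z³ + 2z - 3
Step 1: E′(1.5) = 13.5; z₁ = 1.5 − 0.02·13.5 = 1.23
Step 2: E′(1.23) = 6.903468; z₂ = 1.23 − 0.02·6.903468 = 1.09193064

1.09193064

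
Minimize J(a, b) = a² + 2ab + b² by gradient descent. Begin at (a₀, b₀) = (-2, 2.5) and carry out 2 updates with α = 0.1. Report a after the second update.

-2.16

∇J = (2a + 2b, 2a + 2b)
Step 1: at (-2, 2.5), ∇J = (1, 1) → (-2, 2.5) − 0.1·(1, 1) = (-2.1, 2.4)
Step 2: at (-2.1, 2.4), ∇J = (0.6, 0.6) → (-2.1, 2.4) − 0.1·(0.6, 0.6) = (-2.16, 2.34)
a = -2.16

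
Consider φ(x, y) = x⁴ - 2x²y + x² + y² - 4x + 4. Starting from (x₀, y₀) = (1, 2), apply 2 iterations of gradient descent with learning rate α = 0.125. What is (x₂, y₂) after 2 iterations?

∇φ = (4x³ - 4xy + 2x - 4, -2x² + 2y)
(x₁, y₁) = (1, 2) − 0.125·(-6, 2) = (1.75, 1.75)
(x₂, y₂) = (1.75, 1.75) − 0.125·(8.6875, -2.625) = (0.6640625, 2.078125)

(0.6640625, 2.078125)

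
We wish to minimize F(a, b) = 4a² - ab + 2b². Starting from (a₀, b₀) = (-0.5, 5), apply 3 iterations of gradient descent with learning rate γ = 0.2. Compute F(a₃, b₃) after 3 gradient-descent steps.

0.8192

∇F = (8a - b, -a + 4b)
(a₁, b₁) = (-0.5, 5) − 0.2·(-9, 20.5) = (1.3, 0.9)
(a₂, b₂) = (1.3, 0.9) − 0.2·(9.5, 2.3) = (-0.6, 0.44)
(a₃, b₃) = (-0.6, 0.44) − 0.2·(-5.24, 2.36) = (0.448, -0.032)
F(0.448, -0.032) = 0.8192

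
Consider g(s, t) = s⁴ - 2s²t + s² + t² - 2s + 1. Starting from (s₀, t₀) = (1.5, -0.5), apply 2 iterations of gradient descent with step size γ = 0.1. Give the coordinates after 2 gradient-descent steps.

(0.00125, 0.0525)

∇g = (4s³ - 4st + 2s - 2, -2s² + 2t)
Step 1: at (1.5, -0.5), ∇g = (17.5, -5.5) → (1.5, -0.5) − 0.1·(17.5, -5.5) = (-0.25, 0.05)
Step 2: at (-0.25, 0.05), ∇g = (-2.5125, -0.025) → (-0.25, 0.05) − 0.1·(-2.5125, -0.025) = (0.00125, 0.0525)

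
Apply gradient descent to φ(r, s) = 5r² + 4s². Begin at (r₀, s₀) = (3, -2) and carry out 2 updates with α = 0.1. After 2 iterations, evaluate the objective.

∇φ = (10r, 8s)
Step 1: at (3, -2), ∇φ = (30, -16) → (3, -2) − 0.1·(30, -16) = (0, -0.4)
Step 2: at (0, -0.4), ∇φ = (0, -3.2) → (0, -0.4) − 0.1·(0, -3.2) = (0, -0.08)
φ(0, -0.08) = 0.0256

0.0256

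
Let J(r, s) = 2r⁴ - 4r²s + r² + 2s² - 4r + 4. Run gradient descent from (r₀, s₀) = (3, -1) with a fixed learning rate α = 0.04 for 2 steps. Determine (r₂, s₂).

(88.11668224, 7.643584)

∇J = (8r³ - 8rs + 2r - 4, -4r² + 4s)
(r₁, s₁) = (3, -1) − 0.04·(242, -40) = (-6.68, 0.6)
(r₂, s₂) = (-6.68, 0.6) − 0.04·(-2369.917056, -176.0896) = (88.11668224, 7.643584)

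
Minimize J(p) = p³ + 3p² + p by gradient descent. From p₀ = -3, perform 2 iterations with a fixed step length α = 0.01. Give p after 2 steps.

-3.2123

J′(p) = 3p² + 6p + 1
p₁ = -3 − 0.01·10 = -3.1
p₂ = -3.1 − 0.01·11.23 = -3.2123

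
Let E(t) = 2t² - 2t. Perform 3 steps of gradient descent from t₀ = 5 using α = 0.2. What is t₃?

E′(t) = 4t - 2
Step 1: E′(5) = 18; t₁ = 5 − 0.2·18 = 1.4
Step 2: E′(1.4) = 3.6; t₂ = 1.4 − 0.2·3.6 = 0.68
Step 3: E′(0.68) = 0.72; t₃ = 0.68 − 0.2·0.72 = 0.536

0.536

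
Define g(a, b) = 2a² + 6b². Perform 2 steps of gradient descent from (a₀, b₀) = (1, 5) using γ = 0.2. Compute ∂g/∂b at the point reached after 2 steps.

117.6

∇g = (4a, 12b)
(a₁, b₁) = (1, 5) − 0.2·(4, 60) = (0.2, -7)
(a₂, b₂) = (0.2, -7) − 0.2·(0.8, -84) = (0.04, 9.8)
∂g/∂b at (0.04, 9.8) = 117.6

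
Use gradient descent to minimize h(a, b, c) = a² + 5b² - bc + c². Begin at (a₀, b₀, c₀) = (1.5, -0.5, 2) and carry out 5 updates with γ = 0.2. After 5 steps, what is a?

∇h = (2a, 10b - c, -b + 2c)
(a₁, b₁, c₁) = (1.5, -0.5, 2) − 0.2·(3, -7, 4.5) = (0.9, 0.9, 1.1)
(a₂, b₂, c₂) = (0.9, 0.9, 1.1) − 0.2·(1.8, 7.9, 1.3) = (0.54, -0.68, 0.84)
(a₃, b₃, c₃) = (0.54, -0.68, 0.84) − 0.2·(1.08, -7.64, 2.36) = (0.324, 0.848, 0.368)
(a₄, b₄, c₄) = (0.324, 0.848, 0.368) − 0.2·(0.648, 8.112, -0.112) = (0.1944, -0.7744, 0.3904)
(a₅, b₅, c₅) = (0.1944, -0.7744, 0.3904) − 0.2·(0.3888, -8.1344, 1.5552) = (0.11664, 0.85248, 0.07936)
a = 0.11664

0.11664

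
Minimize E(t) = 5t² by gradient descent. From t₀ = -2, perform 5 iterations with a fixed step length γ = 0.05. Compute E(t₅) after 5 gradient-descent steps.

0.01953125

E′(t) = 10t
Step 1: E′(-2) = -20; t₁ = -2 − 0.05·(-20) = -1
Step 2: E′(-1) = -10; t₂ = -1 − 0.05·(-10) = -0.5
Step 3: E′(-0.5) = -5; t₃ = -0.5 − 0.05·(-5) = -0.25
Step 4: E′(-0.25) = -2.5; t₄ = -0.25 − 0.05·(-2.5) = -0.125
Step 5: E′(-0.125) = -1.25; t₅ = -0.125 − 0.05·(-1.25) = -0.0625
E(-0.0625) = 0.01953125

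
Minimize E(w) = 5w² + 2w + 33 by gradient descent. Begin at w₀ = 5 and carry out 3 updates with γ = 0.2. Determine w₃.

-5.4

E′(w) = 10w + 2
Step 1: E′(5) = 52; w₁ = 5 − 0.2·52 = -5.4
Step 2: E′(-5.4) = -52; w₂ = -5.4 − 0.2·(-52) = 5
Step 3: E′(5) = 52; w₃ = 5 − 0.2·52 = -5.4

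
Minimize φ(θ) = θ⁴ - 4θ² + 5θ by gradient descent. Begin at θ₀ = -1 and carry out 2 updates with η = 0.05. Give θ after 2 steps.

φ′(θ) = 4θ³ - 8θ + 5
θ₁ = -1 − 0.05·9 = -1.45
θ₂ = -1.45 − 0.05·4.4055 = -1.670275

-1.670275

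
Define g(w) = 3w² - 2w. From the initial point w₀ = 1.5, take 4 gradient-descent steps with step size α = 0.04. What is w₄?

0.72255872

g′(w) = 6w - 2
w₁ = 1.5 − 0.04·7 = 1.22
w₂ = 1.22 − 0.04·5.32 = 1.0072
w₃ = 1.0072 − 0.04·4.0432 = 0.845472
w₄ = 0.845472 − 0.04·3.072832 = 0.72255872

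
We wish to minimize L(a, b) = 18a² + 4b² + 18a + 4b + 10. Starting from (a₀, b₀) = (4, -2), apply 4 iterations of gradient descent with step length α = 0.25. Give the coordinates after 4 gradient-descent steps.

∇L = (36a + 18, 8b + 4)
(a₁, b₁) = (4, -2) − 0.25·(162, -12) = (-36.5, 1)
(a₂, b₂) = (-36.5, 1) − 0.25·(-1296, 12) = (287.5, -2)
(a₃, b₃) = (287.5, -2) − 0.25·(10368, -12) = (-2304.5, 1)
(a₄, b₄) = (-2304.5, 1) − 0.25·(-82944, 12) = (18431.5, -2)

(18431.5, -2)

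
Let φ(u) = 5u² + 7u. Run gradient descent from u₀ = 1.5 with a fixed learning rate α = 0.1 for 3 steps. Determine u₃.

-0.7

φ′(u) = 10u + 7
u₁ = 1.5 − 0.1·22 = -0.7
u₂ = -0.7 − 0.1·0 = -0.7
u₃ = -0.7 − 0.1·0 = -0.7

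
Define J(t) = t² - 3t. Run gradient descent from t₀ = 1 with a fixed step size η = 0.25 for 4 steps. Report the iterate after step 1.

1.25

J′(t) = 2t - 3
Step 1: J′(1) = -1; t₁ = 1 − 0.25·(-1) = 1.25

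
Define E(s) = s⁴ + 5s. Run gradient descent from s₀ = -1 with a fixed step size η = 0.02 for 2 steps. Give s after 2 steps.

E′(s) = 4s³ + 5
s₁ = -1 − 0.02·1 = -1.02
s₂ = -1.02 − 0.02·0.755168 = -1.03510336

-1.03510336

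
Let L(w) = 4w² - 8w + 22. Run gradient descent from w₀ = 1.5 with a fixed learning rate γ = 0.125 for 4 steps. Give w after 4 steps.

L′(w) = 8w - 8
w₁ = 1.5 − 0.125·4 = 1
w₂ = 1 − 0.125·0 = 1
w₃ = 1 − 0.125·0 = 1
w₄ = 1 − 0.125·0 = 1

1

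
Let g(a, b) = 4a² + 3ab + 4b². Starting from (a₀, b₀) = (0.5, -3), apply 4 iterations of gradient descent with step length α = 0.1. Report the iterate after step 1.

∇g = (8a + 3b, 3a + 8b)
Step 1: at (0.5, -3), ∇g = (-5, -22.5) → (0.5, -3) − 0.1·(-5, -22.5) = (1, -0.75)

(1, -0.75)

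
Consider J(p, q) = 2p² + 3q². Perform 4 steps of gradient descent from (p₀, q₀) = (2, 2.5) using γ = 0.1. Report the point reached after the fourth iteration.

(0.2592, 0.064)

∇J = (4p, 6q)
(p₁, q₁) = (2, 2.5) − 0.1·(8, 15) = (1.2, 1)
(p₂, q₂) = (1.2, 1) − 0.1·(4.8, 6) = (0.72, 0.4)
(p₃, q₃) = (0.72, 0.4) − 0.1·(2.88, 2.4) = (0.432, 0.16)
(p₄, q₄) = (0.432, 0.16) − 0.1·(1.728, 0.96) = (0.2592, 0.064)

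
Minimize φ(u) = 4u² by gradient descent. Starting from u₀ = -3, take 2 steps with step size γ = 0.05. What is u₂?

φ′(u) = 8u
Step 1: φ′(-3) = -24; u₁ = -3 − 0.05·(-24) = -1.8
Step 2: φ′(-1.8) = -14.4; u₂ = -1.8 − 0.05·(-14.4) = -1.08

-1.08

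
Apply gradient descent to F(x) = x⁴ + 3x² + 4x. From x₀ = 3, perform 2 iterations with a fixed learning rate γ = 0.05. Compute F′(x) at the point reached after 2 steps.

F′(x) = 4x³ + 6x + 4
x₁ = 3 − 0.05·130 = -3.5
x₂ = -3.5 − 0.05·(-188.5) = 5.925
F′(x) at (5.925) = 871.5533125

871.5533125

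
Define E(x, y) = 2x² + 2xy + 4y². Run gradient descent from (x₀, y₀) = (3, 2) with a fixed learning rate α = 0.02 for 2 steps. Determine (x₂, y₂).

(2.4032, 1.2032)

∇E = (4x + 2y, 2x + 8y)
Step 1: at (3, 2), ∇E = (16, 22) → (3, 2) − 0.02·(16, 22) = (2.68, 1.56)
Step 2: at (2.68, 1.56), ∇E = (13.84, 17.84) → (2.68, 1.56) − 0.02·(13.84, 17.84) = (2.4032, 1.2032)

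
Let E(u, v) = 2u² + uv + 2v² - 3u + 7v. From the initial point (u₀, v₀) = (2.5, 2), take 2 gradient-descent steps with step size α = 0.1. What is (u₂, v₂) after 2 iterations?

(1.235, -0.71)

∇E = (4u + v - 3, u + 4v + 7)
Step 1: at (2.5, 2), ∇E = (9, 17.5) → (2.5, 2) − 0.1·(9, 17.5) = (1.6, 0.25)
Step 2: at (1.6, 0.25), ∇E = (3.65, 9.6) → (1.6, 0.25) − 0.1·(3.65, 9.6) = (1.235, -0.71)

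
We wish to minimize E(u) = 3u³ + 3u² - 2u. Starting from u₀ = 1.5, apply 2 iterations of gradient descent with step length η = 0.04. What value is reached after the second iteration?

E′(u) = 9u² + 6u - 2
Step 1: E′(1.5) = 27.25; u₁ = 1.5 − 0.04·27.25 = 0.41
Step 2: E′(0.41) = 1.9729; u₂ = 0.41 − 0.04·1.9729 = 0.331084

0.331084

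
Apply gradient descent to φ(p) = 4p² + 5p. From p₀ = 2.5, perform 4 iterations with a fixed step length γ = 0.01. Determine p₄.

1.613728

φ′(p) = 8p + 5
Step 1: φ′(2.5) = 25; p₁ = 2.5 − 0.01·25 = 2.25
Step 2: φ′(2.25) = 23; p₂ = 2.25 − 0.01·23 = 2.02
Step 3: φ′(2.02) = 21.16; p₃ = 2.02 − 0.01·21.16 = 1.8084
Step 4: φ′(1.8084) = 19.4672; p₄ = 1.8084 − 0.01·19.4672 = 1.613728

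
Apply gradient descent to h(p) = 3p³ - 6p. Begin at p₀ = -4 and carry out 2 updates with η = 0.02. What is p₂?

-14.865568

h′(p) = 9p² - 6
Step 1: h′(-4) = 138; p₁ = -4 − 0.02·138 = -6.76
Step 2: h′(-6.76) = 405.2784; p₂ = -6.76 − 0.02·405.2784 = -14.865568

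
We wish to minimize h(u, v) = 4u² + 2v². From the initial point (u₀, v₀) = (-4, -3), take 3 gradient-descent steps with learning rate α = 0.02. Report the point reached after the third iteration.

∇h = (8u, 4v)
Step 1: at (-4, -3), ∇h = (-32, -12) → (-4, -3) − 0.02·(-32, -12) = (-3.36, -2.76)
Step 2: at (-3.36, -2.76), ∇h = (-26.88, -11.04) → (-3.36, -2.76) − 0.02·(-26.88, -11.04) = (-2.8224, -2.5392)
Step 3: at (-2.8224, -2.5392), ∇h = (-22.5792, -10.1568) → (-2.8224, -2.5392) − 0.02·(-22.5792, -10.1568) = (-2.370816, -2.336064)

(-2.370816, -2.336064)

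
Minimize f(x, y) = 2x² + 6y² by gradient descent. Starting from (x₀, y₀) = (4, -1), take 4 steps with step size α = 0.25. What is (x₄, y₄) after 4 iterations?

∇f = (4x, 12y)
Step 1: at (4, -1), ∇f = (16, -12) → (4, -1) − 0.25·(16, -12) = (0, 2)
Step 2: at (0, 2), ∇f = (0, 24) → (0, 2) − 0.25·(0, 24) = (0, -4)
Step 3: at (0, -4), ∇f = (0, -48) → (0, -4) − 0.25·(0, -48) = (0, 8)
Step 4: at (0, 8), ∇f = (0, 96) → (0, 8) − 0.25·(0, 96) = (0, -16)

(0, -16)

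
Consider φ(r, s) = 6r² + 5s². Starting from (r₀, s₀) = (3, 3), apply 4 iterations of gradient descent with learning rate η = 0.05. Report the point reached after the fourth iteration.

(0.0768, 0.1875)

∇φ = (12r, 10s)
Step 1: at (3, 3), ∇φ = (36, 30) → (3, 3) − 0.05·(36, 30) = (1.2, 1.5)
Step 2: at (1.2, 1.5), ∇φ = (14.4, 15) → (1.2, 1.5) − 0.05·(14.4, 15) = (0.48, 0.75)
Step 3: at (0.48, 0.75), ∇φ = (5.76, 7.5) → (0.48, 0.75) − 0.05·(5.76, 7.5) = (0.192, 0.375)
Step 4: at (0.192, 0.375), ∇φ = (2.304, 3.75) → (0.192, 0.375) − 0.05·(2.304, 3.75) = (0.0768, 0.1875)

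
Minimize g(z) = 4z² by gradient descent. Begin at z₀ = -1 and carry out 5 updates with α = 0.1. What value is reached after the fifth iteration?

-0.00032

g′(z) = 8z
Step 1: g′(-1) = -8; z₁ = -1 − 0.1·(-8) = -0.2
Step 2: g′(-0.2) = -1.6; z₂ = -0.2 − 0.1·(-1.6) = -0.04
Step 3: g′(-0.04) = -0.32; z₃ = -0.04 − 0.1·(-0.32) = -0.008
Step 4: g′(-0.008) = -0.064; z₄ = -0.008 − 0.1·(-0.064) = -0.0016
Step 5: g′(-0.0016) = -0.0128; z₅ = -0.0016 − 0.1·(-0.0128) = -0.00032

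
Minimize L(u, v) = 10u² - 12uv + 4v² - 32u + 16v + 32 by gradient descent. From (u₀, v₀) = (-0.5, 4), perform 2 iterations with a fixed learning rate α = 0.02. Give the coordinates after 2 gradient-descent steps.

(2.1208, 2.4448)

∇L = (20u - 12v - 32, -12u + 8v + 16)
Step 1: at (-0.5, 4), ∇L = (-90, 54) → (-0.5, 4) − 0.02·(-90, 54) = (1.3, 2.92)
Step 2: at (1.3, 2.92), ∇L = (-41.04, 23.76) → (1.3, 2.92) − 0.02·(-41.04, 23.76) = (2.1208, 2.4448)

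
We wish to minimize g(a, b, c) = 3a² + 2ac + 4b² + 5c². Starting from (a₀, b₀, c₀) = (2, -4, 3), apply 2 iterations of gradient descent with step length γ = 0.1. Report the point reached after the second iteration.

(0.16, -0.16, -0.04)

∇g = (6a + 2c, 8b, 2a + 10c)
(a₁, b₁, c₁) = (2, -4, 3) − 0.1·(18, -32, 34) = (0.2, -0.8, -0.4)
(a₂, b₂, c₂) = (0.2, -0.8, -0.4) − 0.1·(0.4, -6.4, -3.6) = (0.16, -0.16, -0.04)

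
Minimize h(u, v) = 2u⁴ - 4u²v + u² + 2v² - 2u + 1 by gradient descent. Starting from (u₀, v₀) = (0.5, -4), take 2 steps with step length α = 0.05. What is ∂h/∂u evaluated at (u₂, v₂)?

∇h = (8u³ - 8uv + 2u - 2, -4u² + 4v)
Step 1: at (0.5, -4), ∇h = (16, -17) → (0.5, -4) − 0.05·(16, -17) = (-0.3, -3.15)
Step 2: at (-0.3, -3.15), ∇h = (-10.376, -12.96) → (-0.3, -3.15) − 0.05·(-10.376, -12.96) = (0.2188, -2.502)
∂h/∂u at (0.2188, -2.502) = 2.900898469376

2.900898469376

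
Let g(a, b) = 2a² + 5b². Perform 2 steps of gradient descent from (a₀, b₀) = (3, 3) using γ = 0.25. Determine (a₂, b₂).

∇g = (4a, 10b)
(a₁, b₁) = (3, 3) − 0.25·(12, 30) = (0, -4.5)
(a₂, b₂) = (0, -4.5) − 0.25·(0, -45) = (0, 6.75)

(0, 6.75)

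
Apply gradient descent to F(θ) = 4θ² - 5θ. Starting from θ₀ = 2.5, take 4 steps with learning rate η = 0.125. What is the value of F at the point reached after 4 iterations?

F′(θ) = 8θ - 5
Step 1: F′(2.5) = 15; θ₁ = 2.5 − 0.125·15 = 0.625
Step 2: F′(0.625) = 0; θ₂ = 0.625 − 0.125·0 = 0.625
Step 3: F′(0.625) = 0; θ₃ = 0.625 − 0.125·0 = 0.625
Step 4: F′(0.625) = 0; θ₄ = 0.625 − 0.125·0 = 0.625
F(0.625) = -1.5625

-1.5625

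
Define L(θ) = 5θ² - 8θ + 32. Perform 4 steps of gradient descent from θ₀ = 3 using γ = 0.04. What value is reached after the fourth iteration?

1.08512

L′(θ) = 10θ - 8
θ₁ = 3 − 0.04·22 = 2.12
θ₂ = 2.12 − 0.04·13.2 = 1.592
θ₃ = 1.592 − 0.04·7.92 = 1.2752
θ₄ = 1.2752 − 0.04·4.752 = 1.08512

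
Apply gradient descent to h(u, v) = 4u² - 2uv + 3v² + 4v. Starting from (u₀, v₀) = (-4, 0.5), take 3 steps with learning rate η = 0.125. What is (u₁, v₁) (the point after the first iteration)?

(0.125, -1.375)

∇h = (8u - 2v, -2u + 6v + 4)
Step 1: at (-4, 0.5), ∇h = (-33, 15) → (-4, 0.5) − 0.125·(-33, 15) = (0.125, -1.375)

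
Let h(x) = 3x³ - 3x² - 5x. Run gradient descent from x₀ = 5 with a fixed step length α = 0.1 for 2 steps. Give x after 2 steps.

h′(x) = 9x² - 6x - 5
x₁ = 5 − 0.1·190 = -14
x₂ = -14 − 0.1·1843 = -198.3

-198.3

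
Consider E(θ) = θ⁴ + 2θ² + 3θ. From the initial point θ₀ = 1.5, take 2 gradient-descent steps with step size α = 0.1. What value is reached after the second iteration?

-0.58125

E′(θ) = 4θ³ + 4θ + 3
θ₁ = 1.5 − 0.1·22.5 = -0.75
θ₂ = -0.75 − 0.1·(-1.6875) = -0.58125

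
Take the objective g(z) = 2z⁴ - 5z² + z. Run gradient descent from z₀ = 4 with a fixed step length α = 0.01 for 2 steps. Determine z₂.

-0.78187864

g′(z) = 8z³ - 10z + 1
Step 1: g′(4) = 473; z₁ = 4 − 0.01·473 = -0.73
Step 2: g′(-0.73) = 5.187864; z₂ = -0.73 − 0.01·5.187864 = -0.78187864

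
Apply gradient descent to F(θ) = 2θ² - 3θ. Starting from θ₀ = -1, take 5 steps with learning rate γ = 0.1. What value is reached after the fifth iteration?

F′(θ) = 4θ - 3
Step 1: F′(-1) = -7; θ₁ = -1 − 0.1·(-7) = -0.3
Step 2: F′(-0.3) = -4.2; θ₂ = -0.3 − 0.1·(-4.2) = 0.12
Step 3: F′(0.12) = -2.52; θ₃ = 0.12 − 0.1·(-2.52) = 0.372
Step 4: F′(0.372) = -1.512; θ₄ = 0.372 − 0.1·(-1.512) = 0.5232
Step 5: F′(0.5232) = -0.9072; θ₅ = 0.5232 − 0.1·(-0.9072) = 0.61392

0.61392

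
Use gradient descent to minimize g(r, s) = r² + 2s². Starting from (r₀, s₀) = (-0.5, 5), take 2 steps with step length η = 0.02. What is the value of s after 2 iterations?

4.232

∇g = (2r, 4s)
(r₁, s₁) = (-0.5, 5) − 0.02·(-1, 20) = (-0.48, 4.6)
(r₂, s₂) = (-0.48, 4.6) − 0.02·(-0.96, 18.4) = (-0.4608, 4.232)
s = 4.232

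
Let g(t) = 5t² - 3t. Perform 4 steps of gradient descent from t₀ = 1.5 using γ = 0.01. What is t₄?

1.08732

g′(t) = 10t - 3
Step 1: g′(1.5) = 12; t₁ = 1.5 − 0.01·12 = 1.38
Step 2: g′(1.38) = 10.8; t₂ = 1.38 − 0.01·10.8 = 1.272
Step 3: g′(1.272) = 9.72; t₃ = 1.272 − 0.01·9.72 = 1.1748
Step 4: g′(1.1748) = 8.748; t₄ = 1.1748 − 0.01·8.748 = 1.08732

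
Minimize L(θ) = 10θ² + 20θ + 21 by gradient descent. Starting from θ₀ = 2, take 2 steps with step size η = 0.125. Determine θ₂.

5.75

L′(θ) = 20θ + 20
θ₁ = 2 − 0.125·60 = -5.5
θ₂ = -5.5 − 0.125·(-90) = 5.75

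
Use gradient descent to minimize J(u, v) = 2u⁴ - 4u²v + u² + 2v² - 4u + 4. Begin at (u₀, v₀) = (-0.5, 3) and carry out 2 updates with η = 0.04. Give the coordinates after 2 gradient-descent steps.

(-0.99733632, 2.238016)

∇J = (8u³ - 8uv + 2u - 4, -4u² + 4v)
Step 1: at (-0.5, 3), ∇J = (6, 11) → (-0.5, 3) − 0.04·(6, 11) = (-0.74, 2.56)
Step 2: at (-0.74, 2.56), ∇J = (6.433408, 8.0496) → (-0.74, 2.56) − 0.04·(6.433408, 8.0496) = (-0.99733632, 2.238016)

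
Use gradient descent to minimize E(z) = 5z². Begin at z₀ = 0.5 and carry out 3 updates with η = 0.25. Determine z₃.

-1.6875

E′(z) = 10z
Step 1: E′(0.5) = 5; z₁ = 0.5 − 0.25·5 = -0.75
Step 2: E′(-0.75) = -7.5; z₂ = -0.75 − 0.25·(-7.5) = 1.125
Step 3: E′(1.125) = 11.25; z₃ = 1.125 − 0.25·11.25 = -1.6875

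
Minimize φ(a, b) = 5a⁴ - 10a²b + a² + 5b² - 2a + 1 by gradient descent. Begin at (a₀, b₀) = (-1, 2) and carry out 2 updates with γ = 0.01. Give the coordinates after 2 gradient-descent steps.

(-1.2454208, 1.84456)

∇φ = (20a³ - 20ab + 2a - 2, -10a² + 10b)
(a₁, b₁) = (-1, 2) − 0.01·(16, 10) = (-1.16, 1.9)
(a₂, b₂) = (-1.16, 1.9) − 0.01·(8.54208, 5.544) = (-1.2454208, 1.84456)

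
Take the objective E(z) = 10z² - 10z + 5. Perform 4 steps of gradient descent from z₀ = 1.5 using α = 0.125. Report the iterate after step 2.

E′(z) = 20z - 10
Step 1: E′(1.5) = 20; z₁ = 1.5 − 0.125·20 = -1
Step 2: E′(-1) = -30; z₂ = -1 − 0.125·(-30) = 2.75

2.75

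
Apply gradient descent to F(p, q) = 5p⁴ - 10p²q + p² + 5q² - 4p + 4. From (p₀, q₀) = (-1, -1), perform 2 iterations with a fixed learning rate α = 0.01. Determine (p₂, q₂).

∇F = (20p³ - 20pq + 2p - 4, -10p² + 10q)
(p₁, q₁) = (-1, -1) − 0.01·(-46, -20) = (-0.54, -0.8)
(p₂, q₂) = (-0.54, -0.8) − 0.01·(-16.86928, -10.916) = (-0.3713072, -0.69084)

(-0.3713072, -0.69084)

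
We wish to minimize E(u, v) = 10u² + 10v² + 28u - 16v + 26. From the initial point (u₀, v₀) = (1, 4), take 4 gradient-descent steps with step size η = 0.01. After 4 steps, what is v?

2.11072

∇E = (20u + 28, 20v - 16)
(u₁, v₁) = (1, 4) − 0.01·(48, 64) = (0.52, 3.36)
(u₂, v₂) = (0.52, 3.36) − 0.01·(38.4, 51.2) = (0.136, 2.848)
(u₃, v₃) = (0.136, 2.848) − 0.01·(30.72, 40.96) = (-0.1712, 2.4384)
(u₄, v₄) = (-0.1712, 2.4384) − 0.01·(24.576, 32.768) = (-0.41696, 2.11072)
v = 2.11072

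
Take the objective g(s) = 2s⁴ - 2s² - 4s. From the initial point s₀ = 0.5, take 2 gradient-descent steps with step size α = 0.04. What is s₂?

g′(s) = 8s³ - 4s - 4
Step 1: g′(0.5) = -5; s₁ = 0.5 − 0.04·(-5) = 0.7
Step 2: g′(0.7) = -4.056; s₂ = 0.7 − 0.04·(-4.056) = 0.86224

0.86224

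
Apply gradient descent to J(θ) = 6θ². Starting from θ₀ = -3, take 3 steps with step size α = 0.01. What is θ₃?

J′(θ) = 12θ
θ₁ = -3 − 0.01·(-36) = -2.64
θ₂ = -2.64 − 0.01·(-31.68) = -2.3232
θ₃ = -2.3232 − 0.01·(-27.8784) = -2.044416

-2.044416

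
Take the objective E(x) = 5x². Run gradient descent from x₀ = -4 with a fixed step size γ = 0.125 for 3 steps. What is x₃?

0.0625

E′(x) = 10x
x₁ = -4 − 0.125·(-40) = 1
x₂ = 1 − 0.125·10 = -0.25
x₃ = -0.25 − 0.125·(-2.5) = 0.0625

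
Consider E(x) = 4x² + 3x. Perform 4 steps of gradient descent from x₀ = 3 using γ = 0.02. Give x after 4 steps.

E′(x) = 8x + 3
Step 1: E′(3) = 27; x₁ = 3 − 0.02·27 = 2.46
Step 2: E′(2.46) = 22.68; x₂ = 2.46 − 0.02·22.68 = 2.0064
Step 3: E′(2.0064) = 19.0512; x₃ = 2.0064 − 0.02·19.0512 = 1.625376
Step 4: E′(1.625376) = 16.003008; x₄ = 1.625376 − 0.02·16.003008 = 1.30531584

1.30531584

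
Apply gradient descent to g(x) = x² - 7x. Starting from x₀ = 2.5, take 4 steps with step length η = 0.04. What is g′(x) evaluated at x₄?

g′(x) = 2x - 7
Step 1: g′(2.5) = -2; x₁ = 2.5 − 0.04·(-2) = 2.58
Step 2: g′(2.58) = -1.84; x₂ = 2.58 − 0.04·(-1.84) = 2.6536
Step 3: g′(2.6536) = -1.6928; x₃ = 2.6536 − 0.04·(-1.6928) = 2.721312
Step 4: g′(2.721312) = -1.557376; x₄ = 2.721312 − 0.04·(-1.557376) = 2.78360704
g′(x) at (2.78360704) = -1.43278592

-1.43278592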